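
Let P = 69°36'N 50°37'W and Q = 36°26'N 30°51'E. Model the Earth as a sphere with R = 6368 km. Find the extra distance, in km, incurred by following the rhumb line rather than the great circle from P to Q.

Great circle: cos σ = sin φ₁ sin φ₂ + cos φ₁ cos φ₂ cos Δλ,  σ = 0.9295 rad → d_gc = 5918.9 km
Rhumb line: Δψ = -1.0315, q = Δφ/Δψ = 0.5612, d_rh = R√(Δφ²+q²Δλ²) = 6277.3 km
Excess = 6277.3 − 5918.9 = 358.4 ≈ 358 km

358 km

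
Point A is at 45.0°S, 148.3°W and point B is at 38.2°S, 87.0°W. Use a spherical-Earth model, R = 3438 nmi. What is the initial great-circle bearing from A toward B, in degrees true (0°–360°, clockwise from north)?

103.9°

N = sin Δλ·cos φ₂ = +0.6893;  D = cos φ₁ sin φ₂ − sin φ₁ cos φ₂ cos Δλ = -0.1704
initial course = atan2(N, D) = 103.89°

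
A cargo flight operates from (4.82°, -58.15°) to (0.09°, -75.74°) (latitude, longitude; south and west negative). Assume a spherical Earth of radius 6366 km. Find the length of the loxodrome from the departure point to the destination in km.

Rhumb course C = atan2(Δλ, Δψ) with Δψ = ln[tan(π/4+φ₂/2)/tan(π/4+φ₁/2)] = -0.0827, Δλ = -0.3070 → C = 254.93°
d = R·|Δφ| / |cos C| = 6366·0.08255 / 0.25997 = 2022 km

2022 km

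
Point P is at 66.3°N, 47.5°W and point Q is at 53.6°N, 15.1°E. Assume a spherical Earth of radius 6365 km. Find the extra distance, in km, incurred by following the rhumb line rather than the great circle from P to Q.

Great circle: cos σ = sin φ₁ sin φ₂ + cos φ₁ cos φ₂ cos Δλ,  σ = 0.5609 rad → d_gc = 3570.1 km
Rhumb line: Δψ = -0.4491, q = Δφ/Δψ = 0.4935, d_rh = R√(Δφ²+q²Δλ²) = 3710.7 km
Excess = 3710.7 − 3570.1 = 140.6 ≈ 141 km

141 km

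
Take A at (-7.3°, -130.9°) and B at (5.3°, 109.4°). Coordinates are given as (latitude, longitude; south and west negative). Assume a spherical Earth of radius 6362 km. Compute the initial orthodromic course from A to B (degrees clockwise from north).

θ = atan2( sin Δλ·cos φ₂ ,  cos φ₁ sin φ₂ − sin φ₁ cos φ₂ cos Δλ )
  = atan2(-0.8649, +0.0289) = 271.92°

271.9°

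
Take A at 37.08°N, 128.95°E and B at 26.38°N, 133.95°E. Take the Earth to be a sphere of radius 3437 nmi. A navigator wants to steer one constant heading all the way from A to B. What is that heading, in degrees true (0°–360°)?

158.4°

Meridional parts: M(φ₁)=+0.6977, M(φ₂)=+0.4776 → ΔM = -0.2201;  Δλ = +0.0873 rad
tan C = Δλ / ΔM = -0.3964 → C = 158.38°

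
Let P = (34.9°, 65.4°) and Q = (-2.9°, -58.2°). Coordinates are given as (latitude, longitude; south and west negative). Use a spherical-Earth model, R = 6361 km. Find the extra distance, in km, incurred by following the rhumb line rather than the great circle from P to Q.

Great circle: cos σ = sin φ₁ sin φ₂ + cos φ₁ cos φ₂ cos Δλ,  σ = 2.0740 rad → d_gc = 13192.7 km
Rhumb line: Δψ = -0.7013, q = Δφ/Δψ = 0.9407, d_rh = R√(Δφ²+q²Δλ²) = 13573.1 km
Excess = 13573.1 − 13192.7 = 380.4 ≈ 380 km

380 km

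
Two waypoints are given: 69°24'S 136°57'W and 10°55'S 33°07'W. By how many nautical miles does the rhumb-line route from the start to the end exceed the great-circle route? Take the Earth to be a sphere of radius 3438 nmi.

Great circle: cos σ = sin φ₁ sin φ₂ + cos φ₁ cos φ₂ cos Δλ,  σ = 1.4760 rad → d_gc = 5074.4 nmi
Rhumb line: Δψ = +1.5135, q = Δφ/Δψ = 0.6744, d_rh = R√(Δφ²+q²Δλ²) = 5474.5 nmi
Excess = 5474.5 − 5074.4 = 400.1 ≈ 400 nmi

400 nmi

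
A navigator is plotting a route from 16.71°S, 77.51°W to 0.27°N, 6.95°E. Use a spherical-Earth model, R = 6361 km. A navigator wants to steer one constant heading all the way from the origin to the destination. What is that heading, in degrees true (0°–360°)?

Meridional parts: M(φ₁)=-0.2959, M(φ₂)=+0.0047 → ΔM = +0.3006;  Δλ = +1.4741 rad
tan C = Δλ / ΔM = +4.9042 → C = 78.47°

78.5°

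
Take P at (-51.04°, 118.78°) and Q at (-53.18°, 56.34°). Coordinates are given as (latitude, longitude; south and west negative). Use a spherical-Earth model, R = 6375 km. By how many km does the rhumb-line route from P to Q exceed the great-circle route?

136 km

Great circle: cos σ = sin φ₁ sin φ₂ + cos φ₁ cos φ₂ cos Δλ,  σ = 0.6488 rad → d_gc = 4135.9 km
Rhumb line: Δψ = -0.0608, q = Δφ/Δψ = 0.6140, d_rh = R√(Δφ²+q²Δλ²) = 4272.3 km
Excess = 4272.3 − 4135.9 = 136.4 ≈ 136 km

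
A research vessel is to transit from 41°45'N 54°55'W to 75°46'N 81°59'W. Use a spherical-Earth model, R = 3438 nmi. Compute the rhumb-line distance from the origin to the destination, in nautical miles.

Δψ = ln[tan(π/4+φ₂/2)/tan(π/4+φ₁/2)] = +1.2773;  Δφ = +0.5937 rad,  Δλ = -0.4724 rad
q = Δφ/Δψ = 0.4648
d = R·√(Δφ² + q²Δλ²) = 3438·0.63301 = 2176 nmi

2176 nmi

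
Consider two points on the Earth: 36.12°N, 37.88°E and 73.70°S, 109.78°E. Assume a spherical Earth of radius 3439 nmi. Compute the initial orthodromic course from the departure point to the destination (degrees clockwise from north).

N = sin Δλ·cos φ₂ = +0.2668;  D = cos φ₁ sin φ₂ − sin φ₁ cos φ₂ cos Δλ = -0.8267
initial course = atan2(N, D) = 162.12°

162.1°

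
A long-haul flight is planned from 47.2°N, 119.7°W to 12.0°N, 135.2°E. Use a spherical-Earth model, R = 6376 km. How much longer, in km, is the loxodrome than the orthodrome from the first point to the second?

500 km

Great circle: cos σ = sin φ₁ sin φ₂ + cos φ₁ cos φ₂ cos Δλ,  σ = 1.5914 rad → d_gc = 10146.62 km
Rhumb line: Δψ = -0.7258, q = Δφ/Δψ = 0.8465, d_rh = R√(Δφ²+q²Δλ²) = 10647.06 km
Excess = 10647.06 − 10146.62 = 500.44 ≈ 500 km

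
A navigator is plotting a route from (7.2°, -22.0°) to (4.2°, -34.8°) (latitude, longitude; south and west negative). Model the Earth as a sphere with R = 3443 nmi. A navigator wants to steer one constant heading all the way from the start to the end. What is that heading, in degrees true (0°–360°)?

Meridional parts: M(φ₁)=+0.1260, M(φ₂)=+0.0734 → ΔM = -0.0526;  Δλ = -0.2234 rad
tan C = Δλ / ΔM = +4.2451 → C = 256.74°

256.7°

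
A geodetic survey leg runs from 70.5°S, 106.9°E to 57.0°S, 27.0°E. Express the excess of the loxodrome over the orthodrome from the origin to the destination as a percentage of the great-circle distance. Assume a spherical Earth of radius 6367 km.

Great circle: σ = 0.6051 rad → d_gc = Rσ = 3852.6 km
Rhumb: Δφ = +0.2356, Δλ = -1.3945, Δψ = +0.5446, q = Δφ/Δψ = 0.4327 → d_rh = R√(Δφ²+q²Δλ²) = 4124.2 km
Excess = (4124.2 − 3852.6) / 3852.6 = 271.6 / 3852.6 = 7.0498% ≈ 7.0%

7.0%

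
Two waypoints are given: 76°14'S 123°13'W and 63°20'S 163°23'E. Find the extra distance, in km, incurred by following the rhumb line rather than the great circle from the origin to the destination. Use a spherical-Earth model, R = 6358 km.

Great circle: cos σ = sin φ₁ sin φ₂ + cos φ₁ cos φ₂ cos Δλ,  σ = 0.4545 rad → d_gc = 2889.8 km
Rhumb line: Δψ = +0.6746, q = Δφ/Δψ = 0.3337, d_rh = R√(Δφ²+q²Δλ²) = 3072.2 km
Excess = 3072.2 − 2889.8 = 182.4 ≈ 182 km

182 km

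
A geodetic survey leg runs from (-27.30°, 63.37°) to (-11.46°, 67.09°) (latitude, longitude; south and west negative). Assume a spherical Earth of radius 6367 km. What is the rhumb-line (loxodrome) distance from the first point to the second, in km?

1803 km

Rhumb course C = atan2(Δλ, Δψ) with Δψ = ln[tan(π/4+φ₂/2)/tan(π/4+φ₁/2)] = +0.2942, Δλ = +0.0649 → C = 12.44°
d = R·|Δφ| / |cos C| = 6367·0.27646 / 0.97651 = 1803 km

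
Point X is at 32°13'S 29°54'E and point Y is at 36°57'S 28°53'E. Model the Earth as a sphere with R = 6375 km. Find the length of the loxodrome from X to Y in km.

535 km

Rhumb course C = atan2(Δλ, Δψ) with Δψ = ln[tan(π/4+φ₂/2)/tan(π/4+φ₁/2)] = -0.1004, Δλ = -0.0177 → C = 190.02°
d = R·|Δφ| / |cos C| = 6375·0.08261 / 0.98474 = 535 km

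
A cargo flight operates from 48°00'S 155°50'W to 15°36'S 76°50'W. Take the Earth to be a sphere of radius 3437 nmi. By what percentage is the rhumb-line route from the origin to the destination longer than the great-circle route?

Great circle: σ = 1.2421 rad → d_gc = Rσ = 4269.1 nmi
Rhumb: Δφ = +0.5655, Δλ = +1.3788, Δψ = +0.6818, q = Δφ/Δψ = 0.8294 → d_rh = R√(Δφ²+q²Δλ²) = 4385.0 nmi
Excess = (4385.0 − 4269.1) / 4269.1 = 115.9 / 4269.1 = 2.71% ≈ 2.7%

2.7%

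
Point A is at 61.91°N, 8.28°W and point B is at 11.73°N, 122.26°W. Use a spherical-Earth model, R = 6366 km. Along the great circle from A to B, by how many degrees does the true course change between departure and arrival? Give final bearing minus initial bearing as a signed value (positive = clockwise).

Initial bearing θ₁ = atan2(sin Δλ cos φ₂, cos φ₁ sin φ₂ − sin φ₁ cos φ₂ cos Δλ) = 296.54°
Final bearing θ₂ = (initial bearing from the destination back to the start) + 180° = 205.48°
Δθ = θ₂ − θ₁ = -91.1°

-91.1°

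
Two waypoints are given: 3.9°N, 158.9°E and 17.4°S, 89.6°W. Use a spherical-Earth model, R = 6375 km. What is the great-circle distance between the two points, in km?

12425 km

cos σ = sin φ₁ sin φ₂ + cos φ₁ cos φ₂ cos Δλ
      = sin(3.90°)sin(-17.40°) + cos(3.90°)cos(-17.40°)cos(111.50°) = -0.3693
σ = 111.670° → d = Rσ = 6375·1.94901 = 12425 km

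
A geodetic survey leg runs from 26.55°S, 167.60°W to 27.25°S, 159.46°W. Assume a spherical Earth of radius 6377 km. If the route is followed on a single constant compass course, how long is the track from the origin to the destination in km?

812 km

Rhumb course C = atan2(Δλ, Δψ) with Δψ = ln[tan(π/4+φ₂/2)/tan(π/4+φ₁/2)] = -0.0137, Δλ = +0.1421 → C = 95.51°
d = R·|Δφ| / |cos C| = 6377·0.01222 / 0.09598 = 812 km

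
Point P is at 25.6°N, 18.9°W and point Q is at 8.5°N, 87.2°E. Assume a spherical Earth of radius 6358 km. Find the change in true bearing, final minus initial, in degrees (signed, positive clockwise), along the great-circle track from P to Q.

+43.0°

Initial bearing θ₁ = atan2(sin Δλ cos φ₂, cos φ₁ sin φ₂ − sin φ₁ cos φ₂ cos Δλ) = 75.16°
Final bearing θ₂ = (initial bearing from the destination back to the start) + 180° = 118.19°
Δθ = θ₂ − θ₁ = +43.0°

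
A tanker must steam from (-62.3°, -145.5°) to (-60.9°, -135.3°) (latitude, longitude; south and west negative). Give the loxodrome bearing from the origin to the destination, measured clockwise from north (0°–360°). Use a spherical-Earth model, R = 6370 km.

73.9°

Δψ = ln[tan(π/4+φ₂/2)/tan(π/4+φ₁/2)] = +0.0514
Δλ = +0.1780 rad (taken the short way round)
course = atan2(Δλ, Δψ) = 73.90°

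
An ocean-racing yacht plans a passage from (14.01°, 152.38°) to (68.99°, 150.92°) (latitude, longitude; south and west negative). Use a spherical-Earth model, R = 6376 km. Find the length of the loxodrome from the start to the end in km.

Δψ = ln[tan(π/4+φ₂/2)/tan(π/4+φ₁/2)] = +1.4381;  Δφ = +0.9596 rad,  Δλ = -0.0255 rad
q = Δφ/Δψ = 0.6673
d = R·√(Δφ² + q²Δλ²) = 6376·0.95973 = 6119 km

6119 km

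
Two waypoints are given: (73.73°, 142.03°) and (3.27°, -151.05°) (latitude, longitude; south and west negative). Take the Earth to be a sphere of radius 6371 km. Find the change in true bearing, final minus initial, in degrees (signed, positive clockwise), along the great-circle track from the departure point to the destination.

+53.5°

At departure: θ₁ = atan2(sin Δλ cos φ₂, cos φ₁ sin φ₂ − sin φ₁ cos φ₂ cos Δλ) = 111.39°
At arrival: θ₂ = atan2(sin Δλ cos φ₁, −cos φ₂ sin φ₁ + sin φ₂ cos φ₁ cos Δλ) = 164.85°
Δθ = θ₂ − θ₁ = +53.5°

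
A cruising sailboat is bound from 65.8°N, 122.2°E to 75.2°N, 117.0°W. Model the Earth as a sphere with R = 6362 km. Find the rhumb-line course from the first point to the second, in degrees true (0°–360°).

76.6°

Δψ = ln[tan(π/4+φ₂/2)/tan(π/4+φ₁/2)] = +0.5012
Δλ = +2.1084 rad (taken the short way round)
course = atan2(Δλ, Δψ) = 76.63°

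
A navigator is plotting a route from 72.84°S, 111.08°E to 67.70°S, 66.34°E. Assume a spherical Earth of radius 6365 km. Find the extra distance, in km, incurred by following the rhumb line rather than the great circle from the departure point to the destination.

40 km

Great circle: cos σ = sin φ₁ sin φ₂ + cos φ₁ cos φ₂ cos Δλ,  σ = 0.2708 rad → d_gc = 1723.9 km
Rhumb line: Δψ = +0.2672, q = Δφ/Δψ = 0.3357, d_rh = R√(Δφ²+q²Δλ²) = 1763.5 km
Excess = 1763.5 − 1723.9 = 39.6 ≈ 40 km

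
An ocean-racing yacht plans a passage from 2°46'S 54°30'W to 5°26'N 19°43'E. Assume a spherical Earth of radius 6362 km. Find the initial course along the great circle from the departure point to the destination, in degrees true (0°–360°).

83.6°

N = sin Δλ·cos φ₂ = +0.9580;  D = cos φ₁ sin φ₂ − sin φ₁ cos φ₂ cos Δλ = +0.1076
initial course = atan2(N, D) = 83.59°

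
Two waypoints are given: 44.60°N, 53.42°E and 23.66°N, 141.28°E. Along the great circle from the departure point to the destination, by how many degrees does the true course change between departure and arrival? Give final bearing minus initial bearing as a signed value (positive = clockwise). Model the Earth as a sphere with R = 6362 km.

Initial bearing θ₁ = atan2(sin Δλ cos φ₂, cos φ₁ sin φ₂ − sin φ₁ cos φ₂ cos Δλ) = 74.04°
Final bearing θ₂ = (initial bearing from the destination back to the start) + 180° = 131.63°
Δθ = θ₂ − θ₁ = +57.6°

+57.6°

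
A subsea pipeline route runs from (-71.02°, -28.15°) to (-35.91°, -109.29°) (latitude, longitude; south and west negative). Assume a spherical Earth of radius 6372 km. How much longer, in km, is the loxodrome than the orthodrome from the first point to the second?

Great circle: cos σ = sin φ₁ sin φ₂ + cos φ₁ cos φ₂ cos Δλ,  σ = 0.9333 rad → d_gc = 5946.9 km
Rhumb line: Δψ = +1.1164, q = Δφ/Δψ = 0.5489, d_rh = R√(Δφ²+q²Δλ²) = 6306.9 km
Excess = 6306.9 − 5946.9 = 360.0 ≈ 360 km

360 km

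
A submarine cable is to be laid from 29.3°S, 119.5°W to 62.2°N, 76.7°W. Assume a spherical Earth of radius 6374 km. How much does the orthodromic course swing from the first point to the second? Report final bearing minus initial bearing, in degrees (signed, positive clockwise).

+18.1°

Initial bearing θ₁ = atan2(sin Δλ cos φ₂, cos φ₁ sin φ₂ − sin φ₁ cos φ₂ cos Δλ) = 18.65°
Final bearing θ₂ = (initial bearing from the destination back to the start) + 180° = 36.72°
Δθ = θ₂ − θ₁ = +18.1°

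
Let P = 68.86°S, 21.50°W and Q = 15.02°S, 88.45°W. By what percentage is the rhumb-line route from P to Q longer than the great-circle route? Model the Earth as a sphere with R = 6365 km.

3.1%

Great circle: σ = 1.1831 rad → d_gc = Rσ = 7530.2 km
Rhumb: Δφ = +0.9397, Δλ = -1.1685, Δψ = +1.4136, q = Δφ/Δψ = 0.6648 → d_rh = R√(Δφ²+q²Δλ²) = 7760.0 km
Excess = (7760.0 − 7530.2) / 7530.2 = 229.8 / 7530.2 = 3.052% ≈ 3.1%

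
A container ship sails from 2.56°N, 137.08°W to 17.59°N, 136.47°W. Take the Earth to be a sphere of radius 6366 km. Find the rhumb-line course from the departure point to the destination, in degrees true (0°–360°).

Meridional parts: M(φ₁)=+0.0447, M(φ₂)=+0.3119 → ΔM = +0.2672;  Δλ = +0.0106 rad
tan C = Δλ / ΔM = +0.0398 → C = 2.28°

2.3°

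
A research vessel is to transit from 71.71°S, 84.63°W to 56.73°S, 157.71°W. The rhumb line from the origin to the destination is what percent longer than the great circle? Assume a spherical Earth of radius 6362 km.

5.8%

Great circle: σ = 0.5662 rad → d_gc = Rσ = 3602.0 km
Rhumb: Δφ = +0.2615, Δλ = -1.2755, Δψ = +0.6184, q = Δφ/Δψ = 0.4228 → d_rh = R√(Δφ²+q²Δλ²) = 3812.6 km
Excess = (3812.6 − 3602.0) / 3602.0 = 210.6 / 3602.0 = 5.847% ≈ 5.8%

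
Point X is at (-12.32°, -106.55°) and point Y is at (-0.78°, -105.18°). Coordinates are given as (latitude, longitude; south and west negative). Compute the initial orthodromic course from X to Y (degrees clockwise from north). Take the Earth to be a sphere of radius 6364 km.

N = sin Δλ·cos φ₂ = +0.0239;  D = cos φ₁ sin φ₂ − sin φ₁ cos φ₂ cos Δλ = +0.2000
initial course = atan2(N, D) = 6.82°

6.8°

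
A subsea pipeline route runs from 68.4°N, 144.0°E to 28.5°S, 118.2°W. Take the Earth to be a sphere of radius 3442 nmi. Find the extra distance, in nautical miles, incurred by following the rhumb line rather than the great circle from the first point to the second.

239 nmi

Great circle: cos σ = sin φ₁ sin φ₂ + cos φ₁ cos φ₂ cos Δλ,  σ = 2.0801 rad → d_gc = 7159.7 nmi
Rhumb line: Δψ = -2.1760, q = Δφ/Δψ = 0.7772, d_rh = R√(Δφ²+q²Δλ²) = 7398.5 nmi
Excess = 7398.5 − 7159.7 = 238.8 ≈ 239 nmi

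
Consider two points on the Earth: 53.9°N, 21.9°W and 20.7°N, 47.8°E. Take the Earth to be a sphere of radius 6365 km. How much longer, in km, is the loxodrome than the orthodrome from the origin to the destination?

Great circle: cos σ = sin φ₁ sin φ₂ + cos φ₁ cos φ₂ cos Δλ,  σ = 1.0738 rad → d_gc = 6834.5 km
Rhumb line: Δψ = -0.7518, q = Δφ/Δψ = 0.7707, d_rh = R√(Δφ²+q²Δλ²) = 7015.6 km
Excess = 7015.6 − 6834.5 = 181.1 ≈ 181 km

181 km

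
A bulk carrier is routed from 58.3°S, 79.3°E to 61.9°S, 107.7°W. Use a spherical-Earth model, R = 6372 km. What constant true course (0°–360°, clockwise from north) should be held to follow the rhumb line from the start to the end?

92.4°

Δψ = ln[tan(π/4+φ₂/2)/tan(π/4+φ₁/2)] = -0.1262
Δλ = +3.0194 rad (taken the short way round)
course = atan2(Δλ, Δψ) = 92.39°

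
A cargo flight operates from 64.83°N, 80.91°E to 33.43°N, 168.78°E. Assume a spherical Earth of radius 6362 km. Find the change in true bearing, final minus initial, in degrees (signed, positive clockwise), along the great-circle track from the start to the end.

+74.2°

Initial bearing θ₁ = atan2(sin Δλ cos φ₂, cos φ₁ sin φ₂ − sin φ₁ cos φ₂ cos Δλ) = 76.11°
Final bearing θ₂ = (initial bearing from the destination back to the start) + 180° = 150.35°
Δθ = θ₂ − θ₁ = +74.2°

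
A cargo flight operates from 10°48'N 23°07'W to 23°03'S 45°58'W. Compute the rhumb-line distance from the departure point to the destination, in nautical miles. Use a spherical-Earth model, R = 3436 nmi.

2433 nmi

Δψ = ln[tan(π/4+φ₂/2)/tan(π/4+φ₁/2)] = -0.6032;  Δφ = -0.5908 rad,  Δλ = -0.3988 rad
q = Δφ/Δψ = 0.9794
d = R·√(Δφ² + q²Δλ²) = 3436·0.70823 = 2433 nmi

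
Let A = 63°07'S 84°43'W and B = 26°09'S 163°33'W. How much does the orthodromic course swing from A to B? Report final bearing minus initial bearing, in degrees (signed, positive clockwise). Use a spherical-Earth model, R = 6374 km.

+62.7°

Initial bearing θ₁ = atan2(sin Δλ cos φ₂, cos φ₁ sin φ₂ − sin φ₁ cos φ₂ cos Δλ) = 267.12°
Final bearing θ₂ = (initial bearing from the destination back to the start) + 180° = 329.79°
Δθ = θ₂ − θ₁ = +62.7°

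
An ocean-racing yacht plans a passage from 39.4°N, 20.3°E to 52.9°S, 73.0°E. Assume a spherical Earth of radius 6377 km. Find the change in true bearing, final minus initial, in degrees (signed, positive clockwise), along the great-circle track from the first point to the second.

Initial bearing θ₁ = atan2(sin Δλ cos φ₂, cos φ₁ sin φ₂ − sin φ₁ cos φ₂ cos Δλ) = 150.51°
Final bearing θ₂ = (initial bearing from the destination back to the start) + 180° = 140.90°
Δθ = θ₂ − θ₁ = -9.6°

-9.6°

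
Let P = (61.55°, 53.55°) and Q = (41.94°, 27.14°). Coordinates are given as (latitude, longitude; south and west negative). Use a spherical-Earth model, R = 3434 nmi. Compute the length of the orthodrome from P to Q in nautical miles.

1509 nmi

Haversine: a = sin²(Δφ/2)+cos φ₁ cos φ₂ sin²(Δλ/2) = 0.04749;  σ = 2·atan2(√a,√(1−a))
σ = 25.175° → d = Rσ = 3434·0.43938 = 1509 nmi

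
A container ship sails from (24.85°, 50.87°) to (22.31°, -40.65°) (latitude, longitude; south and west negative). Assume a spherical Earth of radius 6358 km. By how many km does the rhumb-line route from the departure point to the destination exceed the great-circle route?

Great circle: cos σ = sin φ₁ sin φ₂ + cos φ₁ cos φ₂ cos Δλ,  σ = 1.4331 rad → d_gc = 9111.6 km
Rhumb line: Δψ = -0.0484, q = Δφ/Δψ = 0.9164, d_rh = R√(Δφ²+q²Δλ²) = 9311.0 km
Excess = 9311.0 − 9111.6 = 199.4 ≈ 199 km

199 km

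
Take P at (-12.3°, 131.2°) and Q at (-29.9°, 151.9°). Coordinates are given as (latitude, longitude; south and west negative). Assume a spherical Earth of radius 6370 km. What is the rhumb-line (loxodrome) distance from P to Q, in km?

2897 km

Δψ = ln[tan(π/4+φ₂/2)/tan(π/4+φ₁/2)] = -0.3309;  Δφ = -0.3072 rad,  Δλ = +0.3613 rad
q = Δφ/Δψ = 0.9282
d = R·√(Δφ² + q²Δλ²) = 6370·0.45476 = 2897 km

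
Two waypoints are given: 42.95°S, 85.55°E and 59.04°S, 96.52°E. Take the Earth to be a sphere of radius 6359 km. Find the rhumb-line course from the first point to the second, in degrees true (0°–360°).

Meridional parts: M(φ₁)=-0.8316, M(φ₂)=-1.2839 → ΔM = -0.4523;  Δλ = +0.1915 rad
tan C = Δλ / ΔM = -0.4233 → C = 157.06°

157.1°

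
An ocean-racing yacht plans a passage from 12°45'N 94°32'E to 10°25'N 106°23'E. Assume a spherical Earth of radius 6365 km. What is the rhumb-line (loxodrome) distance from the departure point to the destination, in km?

Rhumb course C = atan2(Δλ, Δψ) with Δψ = ln[tan(π/4+φ₂/2)/tan(π/4+φ₁/2)] = -0.0416, Δλ = +0.2068 → C = 101.37°
d = R·|Δφ| / |cos C| = 6365·0.04072 / 0.19707 = 1315 km

1315 km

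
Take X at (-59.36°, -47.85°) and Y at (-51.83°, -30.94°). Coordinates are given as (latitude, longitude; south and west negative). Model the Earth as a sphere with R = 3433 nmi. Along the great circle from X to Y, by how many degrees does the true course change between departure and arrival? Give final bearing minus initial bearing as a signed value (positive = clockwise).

At departure: θ₁ = atan2(sin Δλ cos φ₂, cos φ₁ sin φ₂ − sin φ₁ cos φ₂ cos Δλ) = 58.99°
At arrival: θ₂ = atan2(sin Δλ cos φ₁, −cos φ₂ sin φ₁ + sin φ₂ cos φ₁ cos Δλ) = 44.97°
Δθ = θ₂ − θ₁ = -14.0°

-14.0°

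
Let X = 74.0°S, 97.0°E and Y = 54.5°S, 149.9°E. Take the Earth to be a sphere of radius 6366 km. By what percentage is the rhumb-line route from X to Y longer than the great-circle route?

Great circle: σ = 0.4968 rad → d_gc = Rσ = 3162.4 km
Rhumb: Δφ = +0.3403, Δλ = +0.9233, Δψ = +0.8231, q = Δφ/Δψ = 0.4135 → d_rh = R√(Δφ²+q²Δλ²) = 3255.7 km
Excess = (3255.7 − 3162.4) / 3162.4 = 93.3 / 3162.4 = 2.9503% ≈ 3.0%

3.0%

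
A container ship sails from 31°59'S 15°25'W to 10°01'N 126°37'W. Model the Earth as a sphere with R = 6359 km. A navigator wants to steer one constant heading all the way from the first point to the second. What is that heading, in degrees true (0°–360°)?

Meridional parts: M(φ₁)=-0.5897, M(φ₂)=+0.1757 → ΔM = +0.7654;  Δλ = -1.9408 rad
tan C = Δλ / ΔM = -2.5356 → C = 291.52°

291.5°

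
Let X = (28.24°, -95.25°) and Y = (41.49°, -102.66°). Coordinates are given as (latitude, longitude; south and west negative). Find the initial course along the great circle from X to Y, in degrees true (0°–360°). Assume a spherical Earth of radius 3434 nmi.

337.4°

N = sin Δλ·cos φ₂ = -0.0966;  D = cos φ₁ sin φ₂ − sin φ₁ cos φ₂ cos Δλ = +0.2322
initial course = atan2(N, D) = 337.41°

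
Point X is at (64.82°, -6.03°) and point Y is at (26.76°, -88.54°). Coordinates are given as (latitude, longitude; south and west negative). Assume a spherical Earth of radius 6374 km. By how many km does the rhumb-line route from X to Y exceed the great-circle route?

367 km

Great circle: cos σ = sin φ₁ sin φ₂ + cos φ₁ cos φ₂ cos Δλ,  σ = 1.0962 rad → d_gc = 6987.1 km
Rhumb line: Δψ = -1.0140, q = Δφ/Δψ = 0.6551, d_rh = R√(Δφ²+q²Δλ²) = 7354.2 km
Excess = 7354.2 − 6987.1 = 367.1 ≈ 367 km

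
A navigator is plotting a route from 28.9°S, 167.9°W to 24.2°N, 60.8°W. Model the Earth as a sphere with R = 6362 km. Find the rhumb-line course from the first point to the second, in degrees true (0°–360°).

Δψ = ln[tan(π/4+φ₂/2)/tan(π/4+φ₁/2)] = +0.9628
Δλ = +1.8692 rad (taken the short way round)
course = atan2(Δλ, Δψ) = 62.75°

62.7°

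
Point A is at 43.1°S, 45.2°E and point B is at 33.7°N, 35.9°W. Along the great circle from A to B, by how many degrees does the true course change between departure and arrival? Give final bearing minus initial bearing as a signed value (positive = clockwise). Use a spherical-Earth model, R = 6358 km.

At departure: θ₁ = atan2(sin Δλ cos φ₂, cos φ₁ sin φ₂ − sin φ₁ cos φ₂ cos Δλ) = 300.96°
At arrival: θ₂ = atan2(sin Δλ cos φ₁, −cos φ₂ sin φ₁ + sin φ₂ cos φ₁ cos Δλ) = 311.18°
Δθ = θ₂ − θ₁ = +10.2°

+10.2°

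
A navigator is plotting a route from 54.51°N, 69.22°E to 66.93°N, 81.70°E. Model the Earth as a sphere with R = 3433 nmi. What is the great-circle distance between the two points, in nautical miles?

826 nmi

Haversine: a = sin²(Δφ/2)+cos φ₁ cos φ₂ sin²(Δλ/2) = 0.01439;  σ = 2·atan2(√a,√(1−a))
σ = 13.779° → d = Rσ = 3433·0.24049 = 826 nmi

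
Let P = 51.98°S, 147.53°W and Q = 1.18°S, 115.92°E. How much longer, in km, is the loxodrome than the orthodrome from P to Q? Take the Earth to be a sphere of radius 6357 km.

Great circle: cos σ = sin φ₁ sin φ₂ + cos φ₁ cos φ₂ cos Δλ,  σ = 1.6248 rad → d_gc = 10329.14 km
Rhumb line: Δψ = +1.0450, q = Δφ/Δψ = 0.8484, d_rh = R√(Δφ²+q²Δλ²) = 10694.59 km
Excess = 10694.59 − 10329.14 = 365.45 ≈ 365 km

365 km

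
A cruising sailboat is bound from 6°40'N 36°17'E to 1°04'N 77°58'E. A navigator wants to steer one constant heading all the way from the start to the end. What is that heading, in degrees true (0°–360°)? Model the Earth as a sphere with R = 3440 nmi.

Δψ = ln[tan(π/4+φ₂/2)/tan(π/4+φ₁/2)] = -0.0980
Δλ = +0.7275 rad (taken the short way round)
course = atan2(Δλ, Δψ) = 97.67°

97.7°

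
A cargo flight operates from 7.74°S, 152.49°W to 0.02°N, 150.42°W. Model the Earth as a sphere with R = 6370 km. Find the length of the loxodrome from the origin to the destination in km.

Δψ = ln[tan(π/4+φ₂/2)/tan(π/4+φ₁/2)] = +0.1359;  Δφ = +0.1354 rad,  Δλ = +0.0361 rad
q = Δφ/Δψ = 0.9970
d = R·√(Δφ² + q²Δλ²) = 6370·0.14015 = 893 km

893 km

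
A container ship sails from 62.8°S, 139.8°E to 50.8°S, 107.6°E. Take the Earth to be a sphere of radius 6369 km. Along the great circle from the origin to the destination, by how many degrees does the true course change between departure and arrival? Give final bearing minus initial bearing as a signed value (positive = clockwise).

At departure: θ₁ = atan2(sin Δλ cos φ₂, cos φ₁ sin φ₂ − sin φ₁ cos φ₂ cos Δλ) = 289.83°
At arrival: θ₂ = atan2(sin Δλ cos φ₁, −cos φ₂ sin φ₁ + sin φ₂ cos φ₁ cos Δλ) = 317.13°
Δθ = θ₂ − θ₁ = +27.3°

+27.3°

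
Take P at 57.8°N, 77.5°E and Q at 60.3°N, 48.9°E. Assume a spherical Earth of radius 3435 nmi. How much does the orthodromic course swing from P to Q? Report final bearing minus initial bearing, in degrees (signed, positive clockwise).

-24.7°

Initial bearing θ₁ = atan2(sin Δλ cos φ₂, cos φ₁ sin φ₂ − sin φ₁ cos φ₂ cos Δλ) = 291.78°
Final bearing θ₂ = (initial bearing from the destination back to the start) + 180° = 267.11°
Δθ = θ₂ − θ₁ = -24.7°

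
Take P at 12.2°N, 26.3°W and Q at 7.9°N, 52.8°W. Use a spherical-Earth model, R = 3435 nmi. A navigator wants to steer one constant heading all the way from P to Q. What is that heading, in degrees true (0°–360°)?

260.6°

Δψ = ln[tan(π/4+φ₂/2)/tan(π/4+φ₁/2)] = -0.0762
Δλ = -0.4625 rad (taken the short way round)
course = atan2(Δλ, Δψ) = 260.64°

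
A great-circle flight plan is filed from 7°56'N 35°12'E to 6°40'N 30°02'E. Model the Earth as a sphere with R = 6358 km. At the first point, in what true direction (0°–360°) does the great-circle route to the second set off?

N = sin Δλ·cos φ₂ = -0.0894;  D = cos φ₁ sin φ₂ − sin φ₁ cos φ₂ cos Δλ = -0.0215
initial course = atan2(N, D) = 256.45°

256.5°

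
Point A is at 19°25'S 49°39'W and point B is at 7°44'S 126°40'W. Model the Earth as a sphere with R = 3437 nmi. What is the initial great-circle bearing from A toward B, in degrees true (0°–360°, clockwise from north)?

266.9°

θ = atan2( sin Δλ·cos φ₂ ,  cos φ₁ sin φ₂ − sin φ₁ cos φ₂ cos Δλ )
  = atan2(-0.9656, -0.0529) = 266.86°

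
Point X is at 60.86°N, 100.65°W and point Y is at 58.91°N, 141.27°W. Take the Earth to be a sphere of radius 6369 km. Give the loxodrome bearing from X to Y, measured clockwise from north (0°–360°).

Δψ = ln[tan(π/4+φ₂/2)/tan(π/4+φ₁/2)] = -0.0679
Δλ = -0.7090 rad (taken the short way round)
course = atan2(Δλ, Δψ) = 264.53°

264.5°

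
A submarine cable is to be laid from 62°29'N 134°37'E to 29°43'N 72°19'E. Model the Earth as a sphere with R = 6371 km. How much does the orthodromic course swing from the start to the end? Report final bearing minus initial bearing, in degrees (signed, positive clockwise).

-48.8°

Initial bearing θ₁ = atan2(sin Δλ cos φ₂, cos φ₁ sin φ₂ − sin φ₁ cos φ₂ cos Δλ) = 260.48°
Final bearing θ₂ = (initial bearing from the destination back to the start) + 180° = 211.64°
Δθ = θ₂ − θ₁ = -48.8°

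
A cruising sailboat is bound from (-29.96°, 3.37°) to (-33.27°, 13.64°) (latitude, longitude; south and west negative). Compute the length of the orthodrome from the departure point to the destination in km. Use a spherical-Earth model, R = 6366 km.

Haversine: a = sin²(Δφ/2)+cos φ₁ cos φ₂ sin²(Δλ/2) = 0.00664;  σ = 2·atan2(√a,√(1−a))
σ = 9.346° → d = Rσ = 6366·0.16311 = 1038 km

1038 km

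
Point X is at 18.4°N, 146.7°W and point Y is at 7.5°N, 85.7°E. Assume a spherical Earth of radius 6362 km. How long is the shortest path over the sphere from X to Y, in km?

13568 km

cos σ = sin φ₁ sin φ₂ + cos φ₁ cos φ₂ cos Δλ
      = sin(18.40°)sin(7.50°) + cos(18.40°)cos(7.50°)cos(-127.60°) = -0.5328
σ = 122.195° → d = Rσ = 6362·2.13270 = 13568 km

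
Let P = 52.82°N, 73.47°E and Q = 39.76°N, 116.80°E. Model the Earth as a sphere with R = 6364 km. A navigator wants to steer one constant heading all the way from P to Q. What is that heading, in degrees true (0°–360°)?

Meridional parts: M(φ₁)=+1.0896, M(φ₂)=+0.7575 → ΔM = -0.3322;  Δλ = +0.7563 rad
tan C = Δλ / ΔM = -2.2767 → C = 113.71°

113.7°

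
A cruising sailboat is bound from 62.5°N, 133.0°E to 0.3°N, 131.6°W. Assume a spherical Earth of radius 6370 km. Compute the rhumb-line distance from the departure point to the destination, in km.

Δψ = ln[tan(π/4+φ₂/2)/tan(π/4+φ₁/2)] = -1.4025;  Δφ = -1.0856 rad,  Δλ = +1.6650 rad
q = Δφ/Δψ = 0.7740
d = R·√(Δφ² + q²Δλ²) = 6370·1.68510 = 10734 km

10734 km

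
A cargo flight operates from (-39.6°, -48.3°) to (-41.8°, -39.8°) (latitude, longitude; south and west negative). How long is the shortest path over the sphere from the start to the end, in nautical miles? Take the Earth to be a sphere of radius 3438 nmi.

cos σ = sin φ₁ sin φ₂ + cos φ₁ cos φ₂ cos Δλ
      = sin(-39.60°)sin(-41.80°) + cos(-39.60°)cos(-41.80°)cos(8.50°) = 0.9930
σ = 6.806° → d = Rσ = 3438·0.11878 = 408 nmi

408 nmi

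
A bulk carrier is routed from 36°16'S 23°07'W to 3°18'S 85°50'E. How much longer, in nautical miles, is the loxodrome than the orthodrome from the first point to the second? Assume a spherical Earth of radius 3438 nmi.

Great circle: cos σ = sin φ₁ sin φ₂ + cos φ₁ cos φ₂ cos Δλ,  σ = 1.8001 rad → d_gc = 6188.9 nmi
Rhumb line: Δψ = +0.6224, q = Δφ/Δψ = 0.9244, d_rh = R√(Δφ²+q²Δλ²) = 6359.0 nmi
Excess = 6359.0 − 6188.9 = 170.1 ≈ 170 nmi

170 nmi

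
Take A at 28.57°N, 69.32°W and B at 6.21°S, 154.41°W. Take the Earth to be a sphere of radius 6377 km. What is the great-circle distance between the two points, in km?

9870 km

cos σ = sin φ₁ sin φ₂ + cos φ₁ cos φ₂ cos Δλ
      = sin(28.57°)sin(-6.21°) + cos(28.57°)cos(-6.21°)cos(-85.09°) = 0.0230
σ = 88.682° → d = Rσ = 6377·1.54780 = 9870 km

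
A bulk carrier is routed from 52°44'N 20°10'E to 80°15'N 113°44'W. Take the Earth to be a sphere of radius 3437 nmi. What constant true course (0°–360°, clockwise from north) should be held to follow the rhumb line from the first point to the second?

Δψ = ln[tan(π/4+φ₂/2)/tan(π/4+φ₁/2)] = +1.3746
Δλ = -2.3370 rad (taken the short way round)
course = atan2(Δλ, Δψ) = 300.46°

300.5°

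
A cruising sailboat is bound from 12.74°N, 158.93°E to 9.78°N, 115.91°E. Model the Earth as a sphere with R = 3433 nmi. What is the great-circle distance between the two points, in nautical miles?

cos σ = sin φ₁ sin φ₂ + cos φ₁ cos φ₂ cos Δλ
      = sin(12.74°)sin(9.78°) + cos(12.74°)cos(9.78°)cos(-43.02°) = 0.7402
σ = 42.250° → d = Rσ = 3433·0.73741 = 2532 nmi

2532 nmi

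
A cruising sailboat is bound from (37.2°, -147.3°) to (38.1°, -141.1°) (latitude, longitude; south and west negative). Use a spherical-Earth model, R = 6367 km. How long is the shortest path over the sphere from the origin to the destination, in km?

554 km

cos σ = sin φ₁ sin φ₂ + cos φ₁ cos φ₂ cos Δλ
      = sin(37.20°)sin(38.10°) + cos(37.20°)cos(38.10°)cos(6.20°) = 0.9962
σ = 4.990° → d = Rσ = 6367·0.08709 = 554 km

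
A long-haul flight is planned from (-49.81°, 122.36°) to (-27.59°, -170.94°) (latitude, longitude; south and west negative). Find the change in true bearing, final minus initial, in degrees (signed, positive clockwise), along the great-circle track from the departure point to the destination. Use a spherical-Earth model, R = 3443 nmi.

At departure: θ₁ = atan2(sin Δλ cos φ₂, cos φ₁ sin φ₂ − sin φ₁ cos φ₂ cos Δλ) = 92.19°
At arrival: θ₂ = atan2(sin Δλ cos φ₁, −cos φ₂ sin φ₁ + sin φ₂ cos φ₁ cos Δλ) = 46.69°
Δθ = θ₂ − θ₁ = -45.5°

-45.5°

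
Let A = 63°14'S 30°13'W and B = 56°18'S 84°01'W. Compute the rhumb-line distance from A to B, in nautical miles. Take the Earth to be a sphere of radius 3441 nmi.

1673 nmi

Rhumb course C = atan2(Δλ, Δψ) with Δψ = ln[tan(π/4+φ₂/2)/tan(π/4+φ₁/2)] = +0.2413, Δλ = -0.9390 → C = 284.41°
d = R·|Δφ| / |cos C| = 3441·0.12101 / 0.24893 = 1673 nmi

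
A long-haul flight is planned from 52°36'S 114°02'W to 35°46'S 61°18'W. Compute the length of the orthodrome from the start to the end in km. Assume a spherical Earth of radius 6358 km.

4471 km

Haversine: a = sin²(Δφ/2)+cos φ₁ cos φ₂ sin²(Δλ/2) = 0.11863;  σ = 2·atan2(√a,√(1−a))
σ = 40.293° → d = Rσ = 6358·0.70325 = 4471 km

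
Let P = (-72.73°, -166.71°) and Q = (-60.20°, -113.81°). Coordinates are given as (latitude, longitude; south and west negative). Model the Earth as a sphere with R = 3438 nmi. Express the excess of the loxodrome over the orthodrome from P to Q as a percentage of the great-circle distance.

3.1%

Great circle: σ = 0.4087 rad → d_gc = Rσ = 1405.1 nmi
Rhumb: Δφ = +0.2187, Δλ = +0.9233, Δψ = +0.5608, q = Δφ/Δψ = 0.3899 → d_rh = R√(Δφ²+q²Δλ²) = 1448.2 nmi
Excess = (1448.2 − 1405.1) / 1405.1 = 43.1 / 1405.1 = 3.07% ≈ 3.1%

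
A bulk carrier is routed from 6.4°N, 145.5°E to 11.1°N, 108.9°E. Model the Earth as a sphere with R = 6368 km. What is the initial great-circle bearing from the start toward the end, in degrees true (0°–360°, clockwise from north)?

280.0°

θ = atan2( sin Δλ·cos φ₂ ,  cos φ₁ sin φ₂ − sin φ₁ cos φ₂ cos Δλ )
  = atan2(-0.5851, +0.1035) = 280.03°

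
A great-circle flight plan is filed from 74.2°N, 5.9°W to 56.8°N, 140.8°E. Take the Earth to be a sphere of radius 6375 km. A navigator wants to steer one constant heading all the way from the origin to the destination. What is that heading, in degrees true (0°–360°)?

Meridional parts: M(φ₁)=+1.9750, M(φ₂)=+1.2103 → ΔM = -0.7647;  Δλ = +2.5604 rad
tan C = Δλ / ΔM = -3.3482 → C = 106.63°

106.6°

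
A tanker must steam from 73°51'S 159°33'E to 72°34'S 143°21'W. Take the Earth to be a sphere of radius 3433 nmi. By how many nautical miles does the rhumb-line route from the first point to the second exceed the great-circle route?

Great circle: cos σ = sin φ₁ sin φ₂ + cos φ₁ cos φ₂ cos Δλ,  σ = 0.2777 rad → d_gc = 953.45 nmi
Rhumb line: Δψ = +0.0776, q = Δφ/Δψ = 0.2888, d_rh = R√(Δφ²+q²Δλ²) = 990.89 nmi
Excess = 990.89 − 953.45 = 37.44 ≈ 37 nmi

37 nmi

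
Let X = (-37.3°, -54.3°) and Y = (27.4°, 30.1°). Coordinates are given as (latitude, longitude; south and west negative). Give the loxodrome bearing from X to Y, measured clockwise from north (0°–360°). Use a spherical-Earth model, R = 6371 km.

50.8°

Δψ = ln[tan(π/4+φ₂/2)/tan(π/4+φ₁/2)] = +1.2001
Δλ = +1.4731 rad (taken the short way round)
course = atan2(Δλ, Δψ) = 50.83°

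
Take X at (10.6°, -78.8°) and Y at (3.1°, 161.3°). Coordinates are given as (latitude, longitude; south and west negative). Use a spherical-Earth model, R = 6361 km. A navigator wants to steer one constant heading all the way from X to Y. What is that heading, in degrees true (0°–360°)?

Δψ = ln[tan(π/4+φ₂/2)/tan(π/4+φ₁/2)] = -0.1319
Δλ = -2.0926 rad (taken the short way round)
course = atan2(Δλ, Δψ) = 266.39°

266.4°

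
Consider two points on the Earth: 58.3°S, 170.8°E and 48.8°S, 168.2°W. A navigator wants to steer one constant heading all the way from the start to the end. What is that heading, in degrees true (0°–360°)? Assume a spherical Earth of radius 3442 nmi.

Meridional parts: M(φ₁)=-1.2591, M(φ₂)=-0.9785 → ΔM = +0.2806;  Δλ = +0.3665 rad
tan C = Δλ / ΔM = +1.3063 → C = 52.56°

52.6°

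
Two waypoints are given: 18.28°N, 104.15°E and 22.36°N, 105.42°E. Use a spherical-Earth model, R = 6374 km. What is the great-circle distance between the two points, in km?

Haversine: a = sin²(Δφ/2)+cos φ₁ cos φ₂ sin²(Δλ/2) = 0.00138;  σ = 2·atan2(√a,√(1−a))
σ = 4.250° → d = Rσ = 6374·0.07418 = 473 km

473 km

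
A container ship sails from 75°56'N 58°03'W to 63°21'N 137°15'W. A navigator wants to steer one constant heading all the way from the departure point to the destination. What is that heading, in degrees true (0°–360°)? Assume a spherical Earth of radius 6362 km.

244.7°

Meridional parts: M(φ₁)=+2.0925, M(φ₂)=+1.4403 → ΔM = -0.6522;  Δλ = -1.3823 rad
tan C = Δλ / ΔM = +2.1194 → C = 244.74°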